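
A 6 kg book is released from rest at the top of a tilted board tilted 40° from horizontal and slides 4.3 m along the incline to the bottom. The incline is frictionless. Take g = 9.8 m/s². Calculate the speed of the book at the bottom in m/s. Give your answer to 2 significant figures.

7.4 m/s

The weight component along the incline is mg sin 40° = 37.796 N and the normal force is N = mg cos 40° = 45.043 N.
With no friction, a = g sin 40° = 6.2993 m/s².
Starting from rest over a distance of 4.3 m, v² = 2aL = 2 × 6.2993 × 4.3 = 54.1740, so v = 7.3603 m/s.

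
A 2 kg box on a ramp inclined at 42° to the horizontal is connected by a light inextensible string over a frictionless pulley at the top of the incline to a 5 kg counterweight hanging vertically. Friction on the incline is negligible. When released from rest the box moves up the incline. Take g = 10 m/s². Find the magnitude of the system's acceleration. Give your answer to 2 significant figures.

5.2 m/s²

For the box on the incline: the weight component along the slope is m₁g sin 42° = 2 × 10 × 0.6691 = 13.382 N and the normal force is N = m₁g cos 42° = 14.863 N.
Newton's second law for the box (up-slope positive): T − 13.382 = 2 a. For the hanging counterweight (downward positive): 5 × 10 − T = 5 a.
Adding the two equations eliminates T: 36.618 = 7 a, so a = 5.2311 m/s².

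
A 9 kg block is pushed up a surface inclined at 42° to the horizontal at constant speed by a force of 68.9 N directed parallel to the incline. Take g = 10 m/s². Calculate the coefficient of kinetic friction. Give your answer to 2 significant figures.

0.13

At constant speed ΣF = 0 along the incline. The applied 68.9 N acts up the slope; the weight component mg sin 42° = 60.222 N and kinetic friction μN both act down the slope.
So 68.9 = 60.222 + μ × 66.883, giving μ = (68.9 − 60.222) / 66.883 = 0.1297.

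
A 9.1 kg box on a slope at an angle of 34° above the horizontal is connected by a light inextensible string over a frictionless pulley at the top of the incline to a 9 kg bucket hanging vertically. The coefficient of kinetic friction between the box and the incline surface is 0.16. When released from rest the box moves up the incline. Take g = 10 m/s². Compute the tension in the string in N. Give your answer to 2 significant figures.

For the box on the incline: the weight component along the slope is m₁g sin 34° = 9.1 × 10 × 0.5592 = 50.887 N and the normal force is N = m₁g cos 34° = 75.442 N.
Kinetic friction opposes the box's motion up the incline: f = μN = 0.16 × 75.442 = 12.071 N acting down the slope.
Newton's second law for the box (up-slope positive): T − 50.887 − 12.071 = 9.1 a. For the hanging bucket (downward positive): 9 × 10 − T = 9 a.
Adding the two equations eliminates T: 27.042 = 18.1 a, so a = 1.4940 m/s².
Then from the hanging bucket's equation, T = 9 × (10 − 1.4940) = 76.554 N.

77 N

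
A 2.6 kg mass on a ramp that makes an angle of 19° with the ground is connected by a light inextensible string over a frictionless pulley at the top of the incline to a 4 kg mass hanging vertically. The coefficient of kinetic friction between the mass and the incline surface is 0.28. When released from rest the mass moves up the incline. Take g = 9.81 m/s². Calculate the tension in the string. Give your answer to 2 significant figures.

For the mass on the incline: the weight component along the slope is m₁g sin 19° = 2.6 × 9.81 × 0.3256 = 8.305 N and the normal force is N = m₁g cos 19° = 24.116 N.
Kinetic friction opposes the mass's motion up the incline: f = μN = 0.28 × 24.116 = 6.752 N acting down the slope.
Newton's second law for the mass (up-slope positive): T − 8.305 − 6.752 = 2.6 a. For the hanging mass (downward positive): 4 × 9.81 − T = 4 a.
Adding the two equations eliminates T: 24.183 = 6.6 a, so a = 3.6641 m/s².
Then from the hanging mass's equation, T = 4 × (9.81 − 3.6641) = 24.584 N.

25 N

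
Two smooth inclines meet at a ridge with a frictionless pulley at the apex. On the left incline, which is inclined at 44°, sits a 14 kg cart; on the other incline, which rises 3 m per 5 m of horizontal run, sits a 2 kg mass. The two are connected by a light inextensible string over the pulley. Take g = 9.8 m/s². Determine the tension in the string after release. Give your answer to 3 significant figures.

Resolve each weight along its own incline: the 14 kg mass has component 14 × 9.8 × sin 44° = 95.307 N down its slope, and the 2 kg mass has 2 × 9.8 × sin 30.96° = 10.084 N down its slope.
The 14 kg side's 95.307 N exceeds the other side's 10.084 N, so that mass slides down and the 2 kg mass slides up. Taking that direction as positive, Newton's second law for the whole system gives 95.307 − 10.084 = (14 + 2) a, so a = 85.223 / 16 = 5.3264 m/s².
For the 2 kg mass (up-slope positive): T − 10.084 = 2 × 5.3264, so T = 20.737 N.

20.7 N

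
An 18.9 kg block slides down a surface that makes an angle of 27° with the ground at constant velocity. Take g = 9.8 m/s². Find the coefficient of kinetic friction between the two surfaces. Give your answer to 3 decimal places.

0.510

At constant velocity the net force along the incline is zero: mg sin 27° = μ mg cos 27°.
So μ = tan 27° = 0.4540 / 0.8910 = 0.5095.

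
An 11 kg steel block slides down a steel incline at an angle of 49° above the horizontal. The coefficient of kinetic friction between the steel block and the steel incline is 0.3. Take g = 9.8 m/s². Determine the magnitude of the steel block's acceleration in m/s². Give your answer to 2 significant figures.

5.5 m/s²

Resolving the weight along the incline: the component pulling the steel block down the slope is mg sin 49° = 11 × 9.8 × 0.7547 = 81.357 N, and the normal force is N = mg cos 49° = 11 × 9.8 × 0.6561 = 70.728 N.
Kinetic friction acts up the slope with magnitude f = μN = 0.3 × 70.728 = 21.218 N.
Net force along the incline is 81.357 − 21.218 = 60.139 N, so a = 60.139 / 11 = 5.4672 m/s².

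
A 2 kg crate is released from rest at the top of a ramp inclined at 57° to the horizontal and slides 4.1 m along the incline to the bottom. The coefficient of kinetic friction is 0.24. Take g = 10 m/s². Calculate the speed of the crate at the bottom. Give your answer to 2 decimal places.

The weight component along the incline is mg sin 57° = 16.773 N and the normal force is N = mg cos 57° = 10.893 N.
Friction up the slope is f = μN = 0.24 × 10.893 = 2.614 N, so the net downslope force is 16.773 − 2.614 = 14.159 N and a = 14.159 / 2 = 7.0795 m/s².
Starting from rest over a distance of 4.1 m, v² = 2aL = 2 × 7.0795 × 4.1 = 58.0519, so v = 7.6192 m/s.

7.62 m/s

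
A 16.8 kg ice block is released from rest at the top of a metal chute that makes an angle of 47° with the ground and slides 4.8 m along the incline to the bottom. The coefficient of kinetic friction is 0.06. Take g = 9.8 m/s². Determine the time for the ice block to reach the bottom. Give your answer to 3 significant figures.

The weight component along the incline is mg sin 47° = 120.410 N and the normal force is N = mg cos 47° = 112.284 N.
Friction up the slope is f = μN = 0.06 × 112.284 = 6.737 N, so the net downslope force is 120.410 − 6.737 = 113.673 N and a = 113.673 / 16.8 = 6.7662 m/s².
Starting from rest, L = ½at², so t = √(2L/a) = √(2 × 4.8 / 6.7662) = 1.1911 s.

1.19 s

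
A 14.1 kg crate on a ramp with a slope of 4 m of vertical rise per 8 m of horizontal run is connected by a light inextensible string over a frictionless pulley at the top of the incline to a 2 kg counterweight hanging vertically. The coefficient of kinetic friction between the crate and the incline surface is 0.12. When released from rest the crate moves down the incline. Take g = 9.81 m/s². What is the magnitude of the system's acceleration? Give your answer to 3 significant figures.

1.70 m/s²

For the crate on the incline: the weight component along the slope is m₁g sin 26.57° = 14.1 × 9.81 × 0.4472 = 61.857 N and the normal force is N = m₁g cos 26.57° = 123.718 N.
Kinetic friction opposes the crate's motion down the incline: f = μN = 0.12 × 123.718 = 14.846 N acting up the slope.
Newton's second law for the crate (down-slope positive): 61.857 − 14.846 − T = 14.1 a. For the hanging counterweight (upward positive): T − 2 × 9.81 = 2 a.
Adding the two equations eliminates T: 27.391 = 16.1 a, so a = 1.7013 m/s².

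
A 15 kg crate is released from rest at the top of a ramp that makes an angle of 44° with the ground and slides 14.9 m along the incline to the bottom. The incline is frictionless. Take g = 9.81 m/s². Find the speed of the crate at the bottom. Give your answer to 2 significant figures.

The weight component along the incline is mg sin 44° = 102.219 N and the normal force is N = mg cos 44° = 105.851 N.
With no friction, a = g sin 44° = 6.8146 m/s².
Starting from rest over a distance of 14.9 m, v² = 2aL = 2 × 6.8146 × 14.9 = 203.0751, so v = 14.2504 m/s.

14 m/s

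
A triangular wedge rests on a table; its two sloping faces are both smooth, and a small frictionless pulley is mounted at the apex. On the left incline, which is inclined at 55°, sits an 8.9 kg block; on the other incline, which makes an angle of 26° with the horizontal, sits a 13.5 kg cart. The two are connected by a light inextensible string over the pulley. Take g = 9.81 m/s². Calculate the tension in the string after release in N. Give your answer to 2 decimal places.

66.17 N

Resolve each weight along its own incline: the 8.9 kg mass has component 8.9 × 9.81 × sin 55° = 71.519 N down its slope, and the 13.5 kg mass has 13.5 × 9.81 × sin 26° = 58.056 N down its slope.
The 8.9 kg side's 71.519 N exceeds the other side's 58.056 N, so that mass slides down and the 13.5 kg mass slides up. Taking that direction as positive, Newton's second law for the whole system gives 71.519 − 58.056 = (8.9 + 13.5) a, so a = 13.463 / 22.4 = 0.6010 m/s².
For the 13.5 kg mass (up-slope positive): T − 58.056 = 13.5 × 0.6010, so T = 66.169 N.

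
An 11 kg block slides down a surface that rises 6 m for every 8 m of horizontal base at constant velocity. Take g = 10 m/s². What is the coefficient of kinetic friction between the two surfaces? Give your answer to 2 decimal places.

At constant velocity the net force along the incline is zero: mg sin 36.87° = μ mg cos 36.87°.
So μ = tan 36.87° = 0.6000 / 0.8000 = 0.7500.

0.75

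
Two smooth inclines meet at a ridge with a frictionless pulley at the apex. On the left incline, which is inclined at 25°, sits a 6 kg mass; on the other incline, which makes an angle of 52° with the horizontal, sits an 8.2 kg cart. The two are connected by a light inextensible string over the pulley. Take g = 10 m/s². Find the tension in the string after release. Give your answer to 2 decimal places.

Resolve each weight along its own incline: the 6 kg mass has component 6 × 10 × sin 25° = 25.357 N down its slope, and the 8.2 kg mass has 8.2 × 10 × sin 52° = 64.617 N down its slope.
The 8.2 kg side's 64.617 N exceeds the other side's 25.357 N, so that mass slides down and the 6 kg mass slides up. Taking that direction as positive, Newton's second law for the whole system gives 64.617 − 25.357 = (6 + 8.2) a, so a = 39.260 / 14.2 = 2.7648 m/s².
For the 6 kg mass (up-slope positive): T − 25.357 = 6 × 2.7648, so T = 41.946 N.

41.95 N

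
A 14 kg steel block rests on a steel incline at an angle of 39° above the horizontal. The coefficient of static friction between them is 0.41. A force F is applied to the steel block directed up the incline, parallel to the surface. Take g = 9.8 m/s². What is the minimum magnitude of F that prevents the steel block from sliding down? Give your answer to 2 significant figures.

43 N

The normal force is N = mg cos 39° = 106.624 N. With F at its minimum the steel block is on the verge of sliding down, so static friction is at its maximum μ_s N = 0.41 × 106.624 = 43.716 N and acts up the slope.
Equilibrium along the incline: F + μ_s N = mg sin 39°, so F = 86.343 − 43.716 = 42.627 N.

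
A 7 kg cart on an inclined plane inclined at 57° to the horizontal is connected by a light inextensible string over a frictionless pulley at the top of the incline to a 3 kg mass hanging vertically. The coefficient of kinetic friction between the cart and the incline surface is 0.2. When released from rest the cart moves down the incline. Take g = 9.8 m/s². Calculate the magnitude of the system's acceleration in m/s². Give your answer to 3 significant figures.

For the cart on the incline: the weight component along the slope is m₁g sin 57° = 7 × 9.8 × 0.8387 = 57.535 N and the normal force is N = m₁g cos 57° = 37.362 N.
Kinetic friction opposes the cart's motion down the incline: f = μN = 0.2 × 37.362 = 7.472 N acting up the slope.
Newton's second law for the cart (down-slope positive): 57.535 − 7.472 − T = 7 a. For the hanging mass (upward positive): T − 3 × 9.8 = 3 a.
Adding the two equations eliminates T: 20.663 = 10 a, so a = 2.0663 m/s².

2.07 m/s²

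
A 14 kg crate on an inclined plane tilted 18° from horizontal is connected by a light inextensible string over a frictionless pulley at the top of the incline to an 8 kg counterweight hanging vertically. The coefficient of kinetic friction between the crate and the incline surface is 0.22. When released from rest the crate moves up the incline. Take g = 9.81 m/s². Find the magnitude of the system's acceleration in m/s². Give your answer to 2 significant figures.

0.33 m/s²

For the crate on the incline: the weight component along the slope is m₁g sin 18° = 14 × 9.81 × 0.3090 = 42.438 N and the normal force is N = m₁g cos 18° = 130.618 N.
Kinetic friction opposes the crate's motion up the incline: f = μN = 0.22 × 130.618 = 28.736 N acting down the slope.
Newton's second law for the crate (up-slope positive): T − 42.438 − 28.736 = 14 a. For the hanging counterweight (downward positive): 8 × 9.81 − T = 8 a.
Adding the two equations eliminates T: 7.306 = 22 a, so a = 0.3321 m/s².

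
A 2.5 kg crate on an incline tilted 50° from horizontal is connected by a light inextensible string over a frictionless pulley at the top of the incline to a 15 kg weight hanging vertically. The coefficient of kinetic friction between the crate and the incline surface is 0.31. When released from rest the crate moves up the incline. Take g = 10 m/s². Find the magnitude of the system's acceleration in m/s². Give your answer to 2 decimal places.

7.19 m/s²

For the crate on the incline: the weight component along the slope is m₁g sin 50° = 2.5 × 10 × 0.7660 = 19.150 N and the normal force is N = m₁g cos 50° = 16.070 N.
Kinetic friction opposes the crate's motion up the incline: f = μN = 0.31 × 16.070 = 4.982 N acting down the slope.
Newton's second law for the crate (up-slope positive): T − 19.150 − 4.982 = 2.5 a. For the hanging weight (downward positive): 15 × 10 − T = 15 a.
Adding the two equations eliminates T: 125.868 = 17.5 a, so a = 7.1925 m/s².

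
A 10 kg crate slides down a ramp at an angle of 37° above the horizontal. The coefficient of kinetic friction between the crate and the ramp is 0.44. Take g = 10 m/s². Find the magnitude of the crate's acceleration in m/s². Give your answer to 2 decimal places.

2.50 m/s²

Resolving the weight along the incline: the component pulling the crate down the slope is mg sin 37° = 10 × 10 × 0.6018 = 60.180 N, and the normal force is N = mg cos 37° = 10 × 10 × 0.7986 = 79.860 N.
Kinetic friction acts up the slope with magnitude f = μN = 0.44 × 79.860 = 35.138 N.
Net force along the incline is 60.180 − 35.138 = 25.042 N, so a = 25.042 / 10 = 2.5042 m/s².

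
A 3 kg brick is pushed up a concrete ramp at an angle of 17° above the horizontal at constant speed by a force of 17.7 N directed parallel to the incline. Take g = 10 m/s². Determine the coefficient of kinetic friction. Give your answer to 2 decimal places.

At constant speed ΣF = 0 along the incline. The applied 17.7 N acts up the slope; the weight component mg sin 17° = 8.771 N and kinetic friction μN both act down the slope.
So 17.7 = 8.771 + μ × 28.689, giving μ = (17.7 − 8.771) / 28.689 = 0.3112.

0.31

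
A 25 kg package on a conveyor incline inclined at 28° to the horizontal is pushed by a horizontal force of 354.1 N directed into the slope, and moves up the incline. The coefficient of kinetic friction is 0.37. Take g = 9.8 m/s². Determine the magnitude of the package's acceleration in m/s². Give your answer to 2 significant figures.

The horizontal push has components F cos 28° = 354.1 × 0.8829 = 312.635 N up the incline and F sin 28° = 354.1 × 0.4695 = 166.250 N pressing into the surface.
The normal force is therefore N = mg cos 28° + F sin 28° = 216.311 + 166.250 = 382.561 N, and kinetic friction down the slope is μN = 0.37 × 382.561 = 141.548 N.
Along the incline: F cos 28° − mg sin 28° − μN = ma, so 312.635 − 115.028 − 141.548 = 25 a, giving a = 2.2424 m/s².

2.2 m/s²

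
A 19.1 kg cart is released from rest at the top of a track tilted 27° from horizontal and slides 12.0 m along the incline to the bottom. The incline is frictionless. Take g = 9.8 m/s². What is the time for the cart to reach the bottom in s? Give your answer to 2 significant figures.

The weight component along the incline is mg sin 27° = 84.978 N and the normal force is N = mg cos 27° = 166.779 N.
With no friction, a = g sin 27° = 4.4491 m/s².
Starting from rest, L = ½at², so t = √(2L/a) = √(2 × 12.0 / 4.4491) = 2.3226 s.

2.3 s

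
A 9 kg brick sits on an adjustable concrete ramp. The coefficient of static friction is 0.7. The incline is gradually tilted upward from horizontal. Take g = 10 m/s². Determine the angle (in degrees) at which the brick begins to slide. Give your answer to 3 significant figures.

At the threshold of sliding, static friction is at its maximum μ_s N and exactly balances the weight component along the incline: mg sin θ = μ_s mg cos θ.
Hence tan θ = μ_s = 0.7, so θ = arctan(0.7) = 34.9920°.

35.0°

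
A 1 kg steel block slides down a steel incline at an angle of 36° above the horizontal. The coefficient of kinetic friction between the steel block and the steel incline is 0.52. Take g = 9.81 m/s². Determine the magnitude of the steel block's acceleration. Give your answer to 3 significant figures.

1.64 m/s²

Resolving the weight along the incline: the component pulling the steel block down the slope is mg sin 36° = 1 × 9.81 × 0.5878 = 5.766 N, and the normal force is N = mg cos 36° = 1 × 9.81 × 0.8090 = 7.936 N.
Kinetic friction acts up the slope with magnitude f = μN = 0.52 × 7.936 = 4.127 N.
Net force along the incline is 5.766 − 4.127 = 1.639 N, so a = 1.639 / 1 = 1.6390 m/s².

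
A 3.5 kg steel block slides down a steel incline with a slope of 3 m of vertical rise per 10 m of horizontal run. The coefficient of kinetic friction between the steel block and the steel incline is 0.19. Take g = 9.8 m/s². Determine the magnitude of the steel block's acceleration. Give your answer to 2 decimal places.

1.03 m/s²

Resolving the weight along the incline: the component pulling the steel block down the slope is mg sin 16.70° = 3.5 × 9.8 × 0.2873 = 9.854 N, and the normal force is N = mg cos 16.70° = 3.5 × 9.8 × 0.9578 = 32.853 N.
Kinetic friction acts up the slope with magnitude f = μN = 0.19 × 32.853 = 6.242 N.
Net force along the incline is 9.854 − 6.242 = 3.612 N, so a = 3.612 / 3.5 = 1.0320 m/s².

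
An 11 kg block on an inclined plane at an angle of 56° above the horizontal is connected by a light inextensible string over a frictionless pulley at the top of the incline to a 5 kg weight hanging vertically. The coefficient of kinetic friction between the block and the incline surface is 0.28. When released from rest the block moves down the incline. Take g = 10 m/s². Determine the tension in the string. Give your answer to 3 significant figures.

For the block on the incline: the weight component along the slope is m₁g sin 56° = 11 × 10 × 0.8290 = 91.190 N and the normal force is N = m₁g cos 56° = 61.511 N.
Kinetic friction opposes the block's motion down the incline: f = μN = 0.28 × 61.511 = 17.223 N acting up the slope.
Newton's second law for the block (down-slope positive): 91.190 − 17.223 − T = 11 a. For the hanging weight (upward positive): T − 5 × 10 = 5 a.
Adding the two equations eliminates T: 23.967 = 16 a, so a = 1.4979 m/s².
Then from the hanging weight's equation, T = 5 × (10 + 1.4979) = 57.489 N.

57.5 N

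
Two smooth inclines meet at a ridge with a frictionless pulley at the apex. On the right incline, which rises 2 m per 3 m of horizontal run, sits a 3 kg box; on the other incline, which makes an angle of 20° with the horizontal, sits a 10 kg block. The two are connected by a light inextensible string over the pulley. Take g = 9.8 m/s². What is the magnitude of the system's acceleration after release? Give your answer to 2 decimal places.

Resolve each weight along its own incline: the 3 kg mass has component 3 × 9.8 × sin 33.69° = 16.308 N down its slope, and the 10 kg mass has 10 × 9.8 × sin 20° = 33.518 N down its slope.
The 10 kg side's 33.518 N exceeds the other side's 16.308 N, so that mass slides down and the 3 kg mass slides up. Taking that direction as positive, Newton's second law for the whole system gives 33.518 − 16.308 = (3 + 10) a, so a = 17.210 / 13 = 1.3238 m/s².

1.32 m/s²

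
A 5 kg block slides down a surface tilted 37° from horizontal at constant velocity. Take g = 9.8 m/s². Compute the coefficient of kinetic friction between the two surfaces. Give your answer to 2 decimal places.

0.75

At constant velocity the net force along the incline is zero: mg sin 37° = μ mg cos 37°.
So μ = tan 37° = 0.6018 / 0.7986 = 0.7536.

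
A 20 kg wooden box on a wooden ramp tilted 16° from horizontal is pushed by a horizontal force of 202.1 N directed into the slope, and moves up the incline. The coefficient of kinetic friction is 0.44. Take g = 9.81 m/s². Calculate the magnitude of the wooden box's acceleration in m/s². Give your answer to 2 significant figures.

1.6 m/s²

The horizontal push has components F cos 16° = 202.1 × 0.9613 = 194.279 N up the incline and F sin 16° = 202.1 × 0.2756 = 55.699 N pressing into the surface.
The normal force is therefore N = mg cos 16° + F sin 16° = 188.607 + 55.699 = 244.306 N, and kinetic friction down the slope is μN = 0.44 × 244.306 = 107.495 N.
Along the incline: F cos 16° − mg sin 16° − μN = ma, so 194.279 − 54.073 − 107.495 = 20 a, giving a = 1.6355 m/s².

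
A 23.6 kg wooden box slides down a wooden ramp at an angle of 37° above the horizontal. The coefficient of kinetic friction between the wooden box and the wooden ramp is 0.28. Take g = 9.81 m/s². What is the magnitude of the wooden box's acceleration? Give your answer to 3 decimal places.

Resolving the weight along the incline: the component pulling the wooden box down the slope is mg sin 37° = 23.6 × 9.81 × 0.6018 = 139.326 N, and the normal force is N = mg cos 37° = 23.6 × 9.81 × 0.7986 = 184.889 N.
Kinetic friction acts up the slope with magnitude f = μN = 0.28 × 184.889 = 51.769 N.
Net force along the incline is 139.326 − 51.769 = 87.557 N, so a = 87.557 / 23.6 = 3.7100 m/s².

3.710 m/s²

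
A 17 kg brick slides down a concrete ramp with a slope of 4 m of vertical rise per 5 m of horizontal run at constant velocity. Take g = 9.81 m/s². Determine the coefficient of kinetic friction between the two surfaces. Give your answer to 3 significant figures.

0.800

At constant velocity the net force along the incline is zero: mg sin 38.66° = μ mg cos 38.66°.
So μ = tan 38.66° = 0.6247 / 0.7809 = 0.8000.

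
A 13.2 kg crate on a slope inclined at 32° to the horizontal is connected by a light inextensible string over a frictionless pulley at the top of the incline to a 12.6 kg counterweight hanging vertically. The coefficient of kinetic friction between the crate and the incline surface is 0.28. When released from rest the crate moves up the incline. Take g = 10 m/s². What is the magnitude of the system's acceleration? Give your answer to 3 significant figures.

0.958 m/s²

For the crate on the incline: the weight component along the slope is m₁g sin 32° = 13.2 × 10 × 0.5299 = 69.947 N and the normal force is N = m₁g cos 32° = 111.942 N.
Kinetic friction opposes the crate's motion up the incline: f = μN = 0.28 × 111.942 = 31.344 N acting down the slope.
Newton's second law for the crate (up-slope positive): T − 69.947 − 31.344 = 13.2 a. For the hanging counterweight (downward positive): 12.6 × 10 − T = 12.6 a.
Adding the two equations eliminates T: 24.709 = 25.8 a, so a = 0.9577 m/s².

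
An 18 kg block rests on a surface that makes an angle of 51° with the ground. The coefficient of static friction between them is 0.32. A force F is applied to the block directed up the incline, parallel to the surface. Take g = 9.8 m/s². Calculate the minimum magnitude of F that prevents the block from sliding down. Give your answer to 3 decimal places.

The normal force is N = mg cos 51° = 111.012 N. With F at its minimum the block is on the verge of sliding down, so static friction is at its maximum μ_s N = 0.32 × 111.012 = 35.524 N and acts up the slope.
Equilibrium along the incline: F + μ_s N = mg sin 51°, so F = 137.089 − 35.524 = 101.565 N.

101.565 N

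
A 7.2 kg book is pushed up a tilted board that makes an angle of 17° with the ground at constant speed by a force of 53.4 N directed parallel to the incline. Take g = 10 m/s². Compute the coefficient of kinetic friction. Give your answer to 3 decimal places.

0.470

At constant speed ΣF = 0 along the incline. The applied 53.4 N acts up the slope; the weight component mg sin 17° = 21.051 N and kinetic friction μN both act down the slope.
So 53.4 = 21.051 + μ × 68.854, giving μ = (53.4 − 21.051) / 68.854 = 0.4698.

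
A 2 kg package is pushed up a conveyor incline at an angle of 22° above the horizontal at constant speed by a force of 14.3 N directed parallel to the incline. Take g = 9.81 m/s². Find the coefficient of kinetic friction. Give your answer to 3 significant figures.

At constant speed ΣF = 0 along the incline. The applied 14.3 N acts up the slope; the weight component mg sin 22° = 7.350 N and kinetic friction μN both act down the slope.
So 14.3 = 7.350 + μ × 18.191, giving μ = (14.3 − 7.350) / 18.191 = 0.3821.

0.382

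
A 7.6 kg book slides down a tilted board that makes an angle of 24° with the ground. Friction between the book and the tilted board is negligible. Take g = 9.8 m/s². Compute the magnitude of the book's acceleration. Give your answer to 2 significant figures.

4.0 m/s²

Resolving the weight along the incline: the component pulling the book down the slope is mg sin 24° = 7.6 × 9.8 × 0.4067 = 30.291 N, and the normal force is N = mg cos 24° = 7.6 × 9.8 × 0.9135 = 68.037 N.
With no friction the net force along the incline is 30.291 N, so a = g sin 24° = 30.291 / 7.6 = 3.9857 m/s².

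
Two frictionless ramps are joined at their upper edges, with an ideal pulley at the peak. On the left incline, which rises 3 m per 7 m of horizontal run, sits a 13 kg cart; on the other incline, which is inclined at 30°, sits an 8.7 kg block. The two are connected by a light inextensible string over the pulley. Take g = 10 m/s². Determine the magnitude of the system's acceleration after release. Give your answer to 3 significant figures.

0.355 m/s²

Resolve each weight along its own incline: the 13 kg mass has component 13 × 10 × sin 23.20° = 51.210 N down its slope, and the 8.7 kg mass has 8.7 × 10 × sin 30° = 43.500 N down its slope.
The 13 kg side's 51.210 N exceeds the other side's 43.500 N, so that mass slides down and the 8.7 kg mass slides up. Taking that direction as positive, Newton's second law for the whole system gives 51.210 − 43.500 = (13 + 8.7) a, so a = 7.710 / 21.7 = 0.3553 m/s².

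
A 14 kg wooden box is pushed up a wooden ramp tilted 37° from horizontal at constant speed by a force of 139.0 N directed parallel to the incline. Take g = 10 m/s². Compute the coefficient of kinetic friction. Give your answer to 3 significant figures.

At constant speed ΣF = 0 along the incline. The applied 139.0 N acts up the slope; the weight component mg sin 37° = 84.254 N and kinetic friction μN both act down the slope.
So 139.0 = 84.254 + μ × 111.809, giving μ = (139.0 − 84.254) / 111.809 = 0.4896.

0.490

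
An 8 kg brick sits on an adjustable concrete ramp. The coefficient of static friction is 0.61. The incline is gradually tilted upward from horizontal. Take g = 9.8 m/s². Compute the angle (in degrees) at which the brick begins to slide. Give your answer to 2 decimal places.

31.38°

At the threshold of sliding, static friction is at its maximum μ_s N and exactly balances the weight component along the incline: mg sin θ = μ_s mg cos θ.
Hence tan θ = μ_s = 0.61, so θ = arctan(0.61) = 31.3832°.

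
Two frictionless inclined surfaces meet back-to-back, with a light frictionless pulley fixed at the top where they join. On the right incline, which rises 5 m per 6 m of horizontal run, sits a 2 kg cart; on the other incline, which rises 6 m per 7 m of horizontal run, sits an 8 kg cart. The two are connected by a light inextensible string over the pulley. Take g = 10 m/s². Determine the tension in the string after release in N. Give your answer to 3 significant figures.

Resolve each weight along its own incline: the 2 kg mass has component 2 × 10 × sin 39.81° = 12.804 N down its slope, and the 8 kg mass has 8 × 10 × sin 40.60° = 52.063 N down its slope.
The 8 kg side's 52.063 N exceeds the other side's 12.804 N, so that mass slides down and the 2 kg mass slides up. Taking that direction as positive, Newton's second law for the whole system gives 52.063 − 12.804 = (2 + 8) a, so a = 39.259 / 10 = 3.9259 m/s².
For the 2 kg mass (up-slope positive): T − 12.804 = 2 × 3.9259, so T = 20.656 N.

20.7 N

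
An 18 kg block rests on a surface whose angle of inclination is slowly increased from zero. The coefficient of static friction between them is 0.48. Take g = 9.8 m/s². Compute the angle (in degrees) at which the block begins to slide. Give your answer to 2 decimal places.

At the threshold of sliding, static friction is at its maximum μ_s N and exactly balances the weight component along the incline: mg sin θ = μ_s mg cos θ.
Hence tan θ = μ_s = 0.48, so θ = arctan(0.48) = 25.6410°.

25.64°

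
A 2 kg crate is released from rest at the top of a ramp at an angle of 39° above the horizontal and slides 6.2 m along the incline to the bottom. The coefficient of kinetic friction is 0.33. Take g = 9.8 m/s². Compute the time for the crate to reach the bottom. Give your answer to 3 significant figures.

1.84 s

The weight component along the incline is mg sin 39° = 12.335 N and the normal force is N = mg cos 39° = 15.232 N.
Friction up the slope is f = μN = 0.33 × 15.232 = 5.027 N, so the net downslope force is 12.335 − 5.027 = 7.308 N and a = 7.308 / 2 = 3.6540 m/s².
Starting from rest, L = ½at², so t = √(2L/a) = √(2 × 6.2 / 3.6540) = 1.8422 s.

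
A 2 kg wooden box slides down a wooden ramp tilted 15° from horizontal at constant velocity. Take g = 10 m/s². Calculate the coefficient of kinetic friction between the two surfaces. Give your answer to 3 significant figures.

At constant velocity the net force along the incline is zero: mg sin 15° = μ mg cos 15°.
So μ = tan 15° = 0.2588 / 0.9659 = 0.2679.

0.268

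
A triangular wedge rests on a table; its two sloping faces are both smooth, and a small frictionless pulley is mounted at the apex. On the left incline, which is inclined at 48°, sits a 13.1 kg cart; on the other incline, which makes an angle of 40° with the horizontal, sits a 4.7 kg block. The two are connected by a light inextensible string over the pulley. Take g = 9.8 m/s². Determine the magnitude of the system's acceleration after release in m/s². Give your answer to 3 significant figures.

3.70 m/s²

Resolve each weight along its own incline: the 13.1 kg mass has component 13.1 × 9.8 × sin 48° = 95.405 N down its slope, and the 4.7 kg mass has 4.7 × 9.8 × sin 40° = 29.607 N down its slope.
The 13.1 kg side's 95.405 N exceeds the other side's 29.607 N, so that mass slides down and the 4.7 kg mass slides up. Taking that direction as positive, Newton's second law for the whole system gives 95.405 − 29.607 = (13.1 + 4.7) a, so a = 65.798 / 17.8 = 3.6965 m/s².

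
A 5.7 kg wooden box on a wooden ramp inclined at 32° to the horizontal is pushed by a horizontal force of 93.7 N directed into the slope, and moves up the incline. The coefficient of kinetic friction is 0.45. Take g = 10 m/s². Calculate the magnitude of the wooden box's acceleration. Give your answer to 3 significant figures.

0.905 m/s²

The horizontal push has components F cos 32° = 93.7 × 0.8480 = 79.458 N up the incline and F sin 32° = 93.7 × 0.5299 = 49.652 N pressing into the surface.
The normal force is therefore N = mg cos 32° + F sin 32° = 48.336 + 49.652 = 97.988 N, and kinetic friction down the slope is μN = 0.45 × 97.988 = 44.095 N.
Along the incline: F cos 32° − mg sin 32° − μN = ma, so 79.458 − 30.204 − 44.095 = 5.7 a, giving a = 0.9051 m/s².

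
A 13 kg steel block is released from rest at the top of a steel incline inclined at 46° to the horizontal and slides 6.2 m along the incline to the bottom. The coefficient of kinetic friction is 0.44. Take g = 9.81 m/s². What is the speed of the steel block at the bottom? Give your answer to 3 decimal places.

The weight component along the incline is mg sin 46° = 91.737 N and the normal force is N = mg cos 46° = 88.590 N.
Friction up the slope is f = μN = 0.44 × 88.590 = 38.980 N, so the net downslope force is 91.737 − 38.980 = 52.757 N and a = 52.757 / 13 = 4.0582 m/s².
Starting from rest over a distance of 6.2 m, v² = 2aL = 2 × 4.0582 × 6.2 = 50.3217, so v = 7.0938 m/s.

7.094 m/s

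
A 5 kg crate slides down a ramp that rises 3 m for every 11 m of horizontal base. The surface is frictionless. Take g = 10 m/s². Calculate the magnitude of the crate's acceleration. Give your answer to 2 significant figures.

Resolving the weight along the incline: the component pulling the crate down the slope is mg sin 15.26° = 5 × 10 × 0.2631 = 13.155 N, and the normal force is N = mg cos 15.26° = 5 × 10 × 0.9648 = 48.240 N.
With no friction the net force along the incline is 13.155 N, so a = g sin 15.26° = 13.155 / 5 = 2.6310 m/s².

2.6 m/s²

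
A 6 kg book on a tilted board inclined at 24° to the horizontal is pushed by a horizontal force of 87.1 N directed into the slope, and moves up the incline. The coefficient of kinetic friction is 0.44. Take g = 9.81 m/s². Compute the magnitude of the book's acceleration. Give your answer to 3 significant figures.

The horizontal push has components F cos 24° = 87.1 × 0.9135 = 79.566 N up the incline and F sin 24° = 87.1 × 0.4067 = 35.424 N pressing into the surface.
The normal force is therefore N = mg cos 24° + F sin 24° = 53.769 + 35.424 = 89.193 N, and kinetic friction down the slope is μN = 0.44 × 89.193 = 39.245 N.
Along the incline: F cos 24° − mg sin 24° − μN = ma, so 79.566 − 23.938 − 39.245 = 6 a, giving a = 2.7305 m/s².

2.73 m/s²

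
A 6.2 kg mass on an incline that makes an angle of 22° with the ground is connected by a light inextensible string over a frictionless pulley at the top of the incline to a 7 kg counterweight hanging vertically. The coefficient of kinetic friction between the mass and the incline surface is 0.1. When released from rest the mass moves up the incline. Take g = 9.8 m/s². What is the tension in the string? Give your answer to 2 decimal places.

For the mass on the incline: the weight component along the slope is m₁g sin 22° = 6.2 × 9.8 × 0.3746 = 22.761 N and the normal force is N = m₁g cos 22° = 56.336 N.
Kinetic friction opposes the mass's motion up the incline: f = μN = 0.1 × 56.336 = 5.634 N acting down the slope.
Newton's second law for the mass (up-slope positive): T − 22.761 − 5.634 = 6.2 a. For the hanging counterweight (downward positive): 7 × 9.8 − T = 7 a.
Adding the two equations eliminates T: 40.205 = 13.2 a, so a = 3.0458 m/s².
Then from the hanging counterweight's equation, T = 7 × (9.8 − 3.0458) = 47.279 N.

47.28 N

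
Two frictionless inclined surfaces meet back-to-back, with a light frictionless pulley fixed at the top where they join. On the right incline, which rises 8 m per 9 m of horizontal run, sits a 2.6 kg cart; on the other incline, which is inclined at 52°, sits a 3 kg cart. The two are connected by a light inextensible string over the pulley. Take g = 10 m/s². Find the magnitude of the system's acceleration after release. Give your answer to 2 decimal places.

Resolve each weight along its own incline: the 2.6 kg mass has component 2.6 × 10 × sin 41.63° = 17.273 N down its slope, and the 3 kg mass has 3 × 10 × sin 52° = 23.640 N down its slope.
The 3 kg side's 23.640 N exceeds the other side's 17.273 N, so that mass slides down and the 2.6 kg mass slides up. Taking that direction as positive, Newton's second law for the whole system gives 23.640 − 17.273 = (2.6 + 3) a, so a = 6.367 / 5.6 = 1.1370 m/s².

1.14 m/s²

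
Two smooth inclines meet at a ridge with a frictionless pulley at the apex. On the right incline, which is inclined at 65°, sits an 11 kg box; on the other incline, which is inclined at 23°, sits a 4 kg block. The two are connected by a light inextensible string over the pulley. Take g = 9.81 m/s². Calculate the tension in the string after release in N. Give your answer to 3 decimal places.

Resolve each weight along its own incline: the 11 kg mass has component 11 × 9.81 × sin 65° = 97.800 N down its slope, and the 4 kg mass has 4 × 9.81 × sin 23° = 15.332 N down its slope.
The 11 kg side's 97.800 N exceeds the other side's 15.332 N, so that mass slides down and the 4 kg mass slides up. Taking that direction as positive, Newton's second law for the whole system gives 97.800 − 15.332 = (11 + 4) a, so a = 82.468 / 15 = 5.4979 m/s².
For the 4 kg mass (up-slope positive): T − 15.332 = 4 × 5.4979, so T = 37.324 N.

37.324 N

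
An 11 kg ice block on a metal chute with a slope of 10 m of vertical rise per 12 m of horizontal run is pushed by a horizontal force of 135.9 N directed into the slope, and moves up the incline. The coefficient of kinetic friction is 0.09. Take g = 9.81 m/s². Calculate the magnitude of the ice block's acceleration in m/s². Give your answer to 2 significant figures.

The horizontal push has components F cos 39.81° = 135.9 × 0.7682 = 104.398 N up the incline and F sin 39.81° = 135.9 × 0.6402 = 87.003 N pressing into the surface.
The normal force is therefore N = mg cos 39.81° + F sin 39.81° = 82.896 + 87.003 = 169.899 N, and kinetic friction down the slope is μN = 0.09 × 169.899 = 15.291 N.
Along the incline: F cos 39.81° − mg sin 39.81° − μN = ma, so 104.398 − 69.084 − 15.291 = 11 a, giving a = 1.8203 m/s².

1.8 m/s²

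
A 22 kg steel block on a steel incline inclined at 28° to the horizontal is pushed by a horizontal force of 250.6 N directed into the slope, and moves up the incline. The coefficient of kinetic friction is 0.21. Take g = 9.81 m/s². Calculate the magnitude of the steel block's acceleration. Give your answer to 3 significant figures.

The horizontal push has components F cos 28° = 250.6 × 0.8829 = 221.255 N up the incline and F sin 28° = 250.6 × 0.4695 = 117.657 N pressing into the surface.
The normal force is therefore N = mg cos 28° + F sin 28° = 190.547 + 117.657 = 308.204 N, and kinetic friction down the slope is μN = 0.21 × 308.204 = 64.723 N.
Along the incline: F cos 28° − mg sin 28° − μN = ma, so 221.255 − 101.327 − 64.723 = 22 a, giving a = 2.5093 m/s².

2.51 m/s²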